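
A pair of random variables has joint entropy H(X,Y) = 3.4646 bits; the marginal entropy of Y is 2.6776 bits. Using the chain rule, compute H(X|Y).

Chain rule: H(X,Y) = H(X|Y) + H(Y)
H(X|Y) = H(X,Y) - H(Y) = 3.4646 - 2.6776 = 0.787 bits


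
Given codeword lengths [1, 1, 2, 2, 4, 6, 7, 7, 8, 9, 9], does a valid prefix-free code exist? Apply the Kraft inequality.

Kraft inequality: Σ 2^(-l_i) ≤ 1 for prefix-free code
Calculating: 2^(-1) + 2^(-1) + 2^(-2) + 2^(-2) + 2^(-4) + 2^(-6) + 2^(-7) + 2^(-7) + 2^(-8) + 2^(-9) + 2^(-9)
= 0.5 + 0.5 + 0.25 + 0.25 + 0.0625 + 0.015625 + 0.0078125 + 0.0078125 + 0.00390625 + 0.001953125 + 0.001953125
= 1.6016
Since 1.6016 > 1, prefix-free code does not exist


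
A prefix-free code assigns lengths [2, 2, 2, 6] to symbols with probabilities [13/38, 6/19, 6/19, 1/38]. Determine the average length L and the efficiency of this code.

Average length L = Σ p_i × l_i = 2.1053 bits
Entropy H = 1.7178 bits
Efficiency η = H/L × 100% = 81.60%


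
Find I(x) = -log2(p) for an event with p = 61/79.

Information content I(x) = -log₂(p(x))
I = -log₂(61/79) = -log₂(0.7722)
I = 0.3730 bits


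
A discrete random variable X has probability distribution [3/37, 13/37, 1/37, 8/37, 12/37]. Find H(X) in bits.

H(X) = -Σ p(x) log₂ p(x)
  -3/37 × log₂(3/37) = 0.2939
  -13/37 × log₂(13/37) = 0.5302
  -1/37 × log₂(1/37) = 0.1408
  -8/37 × log₂(8/37) = 0.4777
  -12/37 × log₂(12/37) = 0.5269
H(X) = 1.9694 bits


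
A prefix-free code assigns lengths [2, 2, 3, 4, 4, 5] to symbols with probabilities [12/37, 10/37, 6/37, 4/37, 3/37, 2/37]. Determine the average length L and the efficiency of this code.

Average length L = Σ p_i × l_i = 2.7027 bits
Entropy H = 2.3310 bits
Efficiency η = H/L × 100% = 86.25%


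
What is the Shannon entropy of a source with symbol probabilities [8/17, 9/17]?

H(X) = -Σ p(x) log₂ p(x)
  -8/17 × log₂(8/17) = 0.5117
  -9/17 × log₂(9/17) = 0.4858
H(X) = 0.9975 bits


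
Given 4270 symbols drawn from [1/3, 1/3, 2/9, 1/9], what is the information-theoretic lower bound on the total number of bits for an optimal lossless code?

Entropy H = 1.8911 bits/symbol
Minimum bits = H × n = 1.8911 × 4270
= 8074.83 bits


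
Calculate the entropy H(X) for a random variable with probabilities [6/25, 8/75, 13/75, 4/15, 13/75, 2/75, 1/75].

H(X) = -Σ p(x) log₂ p(x)
  -6/25 × log₂(6/25) = 0.4941
  -8/75 × log₂(8/75) = 0.3444
  -13/75 × log₂(13/75) = 0.4383
  -4/15 × log₂(4/15) = 0.5085
  -13/75 × log₂(13/75) = 0.4383
  -2/75 × log₂(2/75) = 0.1394
  -1/75 × log₂(1/75) = 0.0831
H(X) = 2.4460 bits


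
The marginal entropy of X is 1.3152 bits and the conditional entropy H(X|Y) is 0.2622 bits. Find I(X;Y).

I(X;Y) = H(X) - H(X|Y)
I(X;Y) = 1.3152 - 0.2622 = 1.053 bits


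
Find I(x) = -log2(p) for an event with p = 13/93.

Information content I(x) = -log₂(p(x))
I = -log₂(13/93) = -log₂(0.1398)
I = 2.8387 bits


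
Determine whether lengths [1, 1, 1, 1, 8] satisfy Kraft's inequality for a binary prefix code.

Kraft inequality: Σ 2^(-l_i) ≤ 1 for prefix-free code
Calculating: 2^(-1) + 2^(-1) + 2^(-1) + 2^(-1) + 2^(-8)
= 0.5 + 0.5 + 0.5 + 0.5 + 0.00390625
= 2.0039
Since 2.0039 > 1, prefix-free code does not exist


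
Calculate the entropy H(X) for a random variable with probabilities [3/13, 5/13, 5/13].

H(X) = -Σ p(x) log₂ p(x)
  -3/13 × log₂(3/13) = 0.4882
  -5/13 × log₂(5/13) = 0.5302
  -5/13 × log₂(5/13) = 0.5302
H(X) = 1.5486 bits


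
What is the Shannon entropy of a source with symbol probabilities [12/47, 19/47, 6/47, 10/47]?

H(X) = -Σ p(x) log₂ p(x)
  -12/47 × log₂(12/47) = 0.5029
  -19/47 × log₂(19/47) = 0.5282
  -6/47 × log₂(6/47) = 0.3791
  -10/47 × log₂(10/47) = 0.4750
H(X) = 1.8852 bits


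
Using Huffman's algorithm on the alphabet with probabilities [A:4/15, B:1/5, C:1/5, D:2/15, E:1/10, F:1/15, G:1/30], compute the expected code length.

Huffman tree construction:
Combine smallest probabilities repeatedly
Resulting codes:
  A: 10 (length 2)
  B: 111 (length 3)
  C: 00 (length 2)
  D: 110 (length 3)
  E: 010 (length 3)
  F: 0111 (length 4)
  G: 0110 (length 4)
Average length = Σ p(s) × length(s) = 2.6333 bits


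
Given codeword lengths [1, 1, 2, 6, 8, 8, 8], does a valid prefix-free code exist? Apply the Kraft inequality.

Kraft inequality: Σ 2^(-l_i) ≤ 1 for prefix-free code
Calculating: 2^(-1) + 2^(-1) + 2^(-2) + 2^(-6) + 2^(-8) + 2^(-8) + 2^(-8)
= 0.5 + 0.5 + 0.25 + 0.015625 + 0.00390625 + 0.00390625 + 0.00390625
= 1.2773
Since 1.2773 > 1, prefix-free code does not exist


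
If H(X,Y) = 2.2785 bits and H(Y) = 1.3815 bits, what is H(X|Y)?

Chain rule: H(X,Y) = H(X|Y) + H(Y)
H(X|Y) = H(X,Y) - H(Y) = 2.2785 - 1.3815 = 0.897 bits


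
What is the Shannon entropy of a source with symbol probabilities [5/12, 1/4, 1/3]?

H(X) = -Σ p(x) log₂ p(x)
  -5/12 × log₂(5/12) = 0.5263
  -1/4 × log₂(1/4) = 0.5000
  -1/3 × log₂(1/3) = 0.5283
H(X) = 1.5546 bits


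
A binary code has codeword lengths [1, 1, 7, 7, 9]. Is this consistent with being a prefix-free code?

Kraft inequality: Σ 2^(-l_i) ≤ 1 for prefix-free code
Calculating: 2^(-1) + 2^(-1) + 2^(-7) + 2^(-7) + 2^(-9)
= 0.5 + 0.5 + 0.0078125 + 0.0078125 + 0.001953125
= 1.0176
Since 1.0176 > 1, prefix-free code does not exist


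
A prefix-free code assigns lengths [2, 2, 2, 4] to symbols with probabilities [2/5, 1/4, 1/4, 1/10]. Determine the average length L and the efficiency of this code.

Average length L = Σ p_i × l_i = 2.2000 bits
Entropy H = 1.8610 bits
Efficiency η = H/L × 100% = 84.59%


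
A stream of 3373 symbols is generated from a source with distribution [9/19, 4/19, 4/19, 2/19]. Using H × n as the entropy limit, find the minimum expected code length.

Entropy H = 1.7990 bits/symbol
Minimum bits = H × n = 1.7990 × 3373
= 6068.08 bits


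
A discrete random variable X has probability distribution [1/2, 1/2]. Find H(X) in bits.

H(X) = -Σ p(x) log₂ p(x)
  -1/2 × log₂(1/2) = 0.5000
  -1/2 × log₂(1/2) = 0.5000
H(X) = 1.0000 bits


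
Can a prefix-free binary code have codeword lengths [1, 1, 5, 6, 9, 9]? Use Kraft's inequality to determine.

Kraft inequality: Σ 2^(-l_i) ≤ 1 for prefix-free code
Calculating: 2^(-1) + 2^(-1) + 2^(-5) + 2^(-6) + 2^(-9) + 2^(-9)
= 0.5 + 0.5 + 0.03125 + 0.015625 + 0.001953125 + 0.001953125
= 1.0508
Since 1.0508 > 1, prefix-free code does not exist


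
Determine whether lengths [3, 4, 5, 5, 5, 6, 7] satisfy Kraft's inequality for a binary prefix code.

Kraft inequality: Σ 2^(-l_i) ≤ 1 for prefix-free code
Calculating: 2^(-3) + 2^(-4) + 2^(-5) + 2^(-5) + 2^(-5) + 2^(-6) + 2^(-7)
= 0.125 + 0.0625 + 0.03125 + 0.03125 + 0.03125 + 0.015625 + 0.0078125
= 0.3047
Since 0.3047 ≤ 1, prefix-free code exists


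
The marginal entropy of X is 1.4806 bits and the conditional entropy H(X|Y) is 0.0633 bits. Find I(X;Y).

I(X;Y) = H(X) - H(X|Y)
I(X;Y) = 1.4806 - 0.0633 = 1.4173 bits


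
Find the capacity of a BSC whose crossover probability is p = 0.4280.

For BSC with error probability p:
C = 1 - H(p) where H(p) is binary entropy
H(0.4280) = -0.4280 × log₂(0.4280) - 0.5720 × log₂(0.5720)
H(p) = 0.9850
C = 1 - 0.9850 = 0.0150 bits/use


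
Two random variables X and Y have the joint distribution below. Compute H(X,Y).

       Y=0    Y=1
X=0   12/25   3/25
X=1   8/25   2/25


H(X,Y) = -Σ p(x,y) log₂ p(x,y)
  p(0,0)=12/25: -0.4800 × log₂(0.4800) = 0.5083
  p(0,1)=3/25: -0.1200 × log₂(0.1200) = 0.3671
  p(1,0)=8/25: -0.3200 × log₂(0.3200) = 0.5260
  p(1,1)=2/25: -0.0800 × log₂(0.0800) = 0.2915
H(X,Y) = 1.6929 bits


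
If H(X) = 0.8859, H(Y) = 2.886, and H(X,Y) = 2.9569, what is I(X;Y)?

I(X;Y) = H(X) + H(Y) - H(X,Y)
I(X;Y) = 0.8859 + 2.886 - 2.9569 = 0.815 bits


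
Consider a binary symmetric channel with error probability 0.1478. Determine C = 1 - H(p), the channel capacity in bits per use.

For BSC with error probability p:
C = 1 - H(p) where H(p) is binary entropy
H(0.1478) = -0.1478 × log₂(0.1478) - 0.8522 × log₂(0.8522)
H(p) = 0.6043
C = 1 - 0.6043 = 0.3957 bits/use


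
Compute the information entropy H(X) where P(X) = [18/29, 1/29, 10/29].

H(X) = -Σ p(x) log₂ p(x)
  -18/29 × log₂(18/29) = 0.4271
  -1/29 × log₂(1/29) = 0.1675
  -10/29 × log₂(10/29) = 0.5297
H(X) = 1.1243 bits


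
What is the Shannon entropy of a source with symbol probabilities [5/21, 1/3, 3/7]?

H(X) = -Σ p(x) log₂ p(x)
  -5/21 × log₂(5/21) = 0.4929
  -1/3 × log₂(1/3) = 0.5283
  -3/7 × log₂(3/7) = 0.5239
H(X) = 1.5452 bits


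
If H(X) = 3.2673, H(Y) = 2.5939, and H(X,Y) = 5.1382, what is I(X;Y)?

I(X;Y) = H(X) + H(Y) - H(X,Y)
I(X;Y) = 3.2673 + 2.5939 - 5.1382 = 0.723 bits


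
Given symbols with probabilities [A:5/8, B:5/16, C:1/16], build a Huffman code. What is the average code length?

Huffman tree construction:
Combine smallest probabilities repeatedly
Resulting codes:
  A: 1 (length 1)
  B: 01 (length 2)
  C: 00 (length 2)
Average length = Σ p(s) × length(s) = 1.3750 bits


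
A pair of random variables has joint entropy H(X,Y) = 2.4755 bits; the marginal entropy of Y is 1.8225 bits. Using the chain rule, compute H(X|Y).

Chain rule: H(X,Y) = H(X|Y) + H(Y)
H(X|Y) = H(X,Y) - H(Y) = 2.4755 - 1.8225 = 0.653 bits


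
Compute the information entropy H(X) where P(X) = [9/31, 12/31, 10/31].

H(X) = -Σ p(x) log₂ p(x)
  -9/31 × log₂(9/31) = 0.5180
  -12/31 × log₂(12/31) = 0.5300
  -10/31 × log₂(10/31) = 0.5265
H(X) = 1.5746 bits


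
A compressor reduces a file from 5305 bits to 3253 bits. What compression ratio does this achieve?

Compression ratio = Original / Compressed
= 5305 / 3253 = 1.63:1


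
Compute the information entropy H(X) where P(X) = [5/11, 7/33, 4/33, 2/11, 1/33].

H(X) = -Σ p(x) log₂ p(x)
  -5/11 × log₂(5/11) = 0.5170
  -7/33 × log₂(7/33) = 0.4745
  -4/33 × log₂(4/33) = 0.3690
  -2/11 × log₂(2/11) = 0.4472
  -1/33 × log₂(1/33) = 0.1529
H(X) = 1.9606 bits


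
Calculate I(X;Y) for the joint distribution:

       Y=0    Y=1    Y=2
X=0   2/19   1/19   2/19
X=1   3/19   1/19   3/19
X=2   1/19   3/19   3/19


H(X) = 1.5683, H(Y) = 1.5574, H(X,Y) = 3.0364
I(X;Y) = H(X) + H(Y) - H(X,Y) = 0.0894 bits


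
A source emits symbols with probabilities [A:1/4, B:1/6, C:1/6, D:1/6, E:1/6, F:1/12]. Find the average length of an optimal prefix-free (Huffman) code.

Huffman tree construction:
Combine smallest probabilities repeatedly
Resulting codes:
  A: 01 (length 2)
  B: 101 (length 3)
  C: 110 (length 3)
  D: 111 (length 3)
  E: 00 (length 2)
  F: 100 (length 3)
Average length = Σ p(s) × length(s) = 2.5833 bits


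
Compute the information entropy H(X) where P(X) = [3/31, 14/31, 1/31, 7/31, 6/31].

H(X) = -Σ p(x) log₂ p(x)
  -3/31 × log₂(3/31) = 0.3261
  -14/31 × log₂(14/31) = 0.5179
  -1/31 × log₂(1/31) = 0.1598
  -7/31 × log₂(7/31) = 0.4848
  -6/31 × log₂(6/31) = 0.4586
H(X) = 1.9471 bits


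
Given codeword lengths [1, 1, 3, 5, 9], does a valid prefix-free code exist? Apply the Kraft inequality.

Kraft inequality: Σ 2^(-l_i) ≤ 1 for prefix-free code
Calculating: 2^(-1) + 2^(-1) + 2^(-3) + 2^(-5) + 2^(-9)
= 0.5 + 0.5 + 0.125 + 0.03125 + 0.001953125
= 1.1582
Since 1.1582 > 1, prefix-free code does not exist


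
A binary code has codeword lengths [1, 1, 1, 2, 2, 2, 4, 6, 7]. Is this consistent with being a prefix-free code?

Kraft inequality: Σ 2^(-l_i) ≤ 1 for prefix-free code
Calculating: 2^(-1) + 2^(-1) + 2^(-1) + 2^(-2) + 2^(-2) + 2^(-2) + 2^(-4) + 2^(-6) + 2^(-7)
= 0.5 + 0.5 + 0.5 + 0.25 + 0.25 + 0.25 + 0.0625 + 0.015625 + 0.0078125
= 2.3359
Since 2.3359 > 1, prefix-free code does not exist


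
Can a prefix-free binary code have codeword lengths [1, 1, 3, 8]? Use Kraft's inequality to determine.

Kraft inequality: Σ 2^(-l_i) ≤ 1 for prefix-free code
Calculating: 2^(-1) + 2^(-1) + 2^(-3) + 2^(-8)
= 0.5 + 0.5 + 0.125 + 0.00390625
= 1.1289
Since 1.1289 > 1, prefix-free code does not exist


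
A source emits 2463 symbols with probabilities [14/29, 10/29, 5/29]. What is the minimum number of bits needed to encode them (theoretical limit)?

Entropy H = 1.4741 bits/symbol
Minimum bits = H × n = 1.4741 × 2463
= 3630.76 bits


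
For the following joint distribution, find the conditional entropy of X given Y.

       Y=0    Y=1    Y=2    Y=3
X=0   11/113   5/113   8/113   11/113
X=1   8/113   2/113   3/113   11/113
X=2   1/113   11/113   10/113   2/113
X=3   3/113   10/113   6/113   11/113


H(X|Y) = Σ_y p(y) H(X|Y=y)
  p(Y=0) = 23/113, H(X|Y=0) = 1.6188
  p(Y=1) = 28/113, H(X|Y=1) = 1.7758
  p(Y=2) = 27/113, H(X|Y=2) = 1.8851
  p(Y=3) = 35/113, H(X|Y=3) = 1.8104
H(X|Y) = 0.2035×1.6188 + 0.2478×1.7758 + 0.2389×1.8851 + 0.3097×1.8104 = 1.7807 bits


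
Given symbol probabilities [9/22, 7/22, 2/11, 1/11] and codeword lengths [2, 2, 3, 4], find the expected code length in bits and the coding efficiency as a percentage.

Average length L = Σ p_i × l_i = 2.3636 bits
Entropy H = 1.8148 bits
Efficiency η = H/L × 100% = 76.78%


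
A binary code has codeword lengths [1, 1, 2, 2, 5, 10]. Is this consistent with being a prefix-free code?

Kraft inequality: Σ 2^(-l_i) ≤ 1 for prefix-free code
Calculating: 2^(-1) + 2^(-1) + 2^(-2) + 2^(-2) + 2^(-5) + 2^(-10)
= 0.5 + 0.5 + 0.25 + 0.25 + 0.03125 + 0.0009765625
= 1.5322
Since 1.5322 > 1, prefix-free code does not exist


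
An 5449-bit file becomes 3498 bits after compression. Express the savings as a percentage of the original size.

Space savings = (1 - Compressed/Original) × 100%
= (1 - 3498/5449) × 100%
= 35.80%


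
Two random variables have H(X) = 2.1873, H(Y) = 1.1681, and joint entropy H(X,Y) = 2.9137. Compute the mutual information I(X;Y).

I(X;Y) = H(X) + H(Y) - H(X,Y)
I(X;Y) = 2.1873 + 1.1681 - 2.9137 = 0.4417 bits


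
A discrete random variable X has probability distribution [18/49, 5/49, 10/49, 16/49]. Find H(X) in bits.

H(X) = -Σ p(x) log₂ p(x)
  -18/49 × log₂(18/49) = 0.5307
  -5/49 × log₂(5/49) = 0.3360
  -10/49 × log₂(10/49) = 0.4679
  -16/49 × log₂(16/49) = 0.5273
H(X) = 1.8619 bits


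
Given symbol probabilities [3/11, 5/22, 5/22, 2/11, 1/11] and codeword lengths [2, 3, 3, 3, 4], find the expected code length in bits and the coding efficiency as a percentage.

Average length L = Σ p_i × l_i = 2.8182 bits
Entropy H = 2.2445 bits
Efficiency η = H/L × 100% = 79.64%


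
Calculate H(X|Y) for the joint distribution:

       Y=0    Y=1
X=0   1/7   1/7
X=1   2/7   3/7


H(X|Y) = Σ_y p(y) H(X|Y=y)
  p(Y=0) = 3/7, H(X|Y=0) = 0.9183
  p(Y=1) = 4/7, H(X|Y=1) = 0.8113
H(X|Y) = 0.4286×0.9183 + 0.5714×0.8113 = 0.8571 bits


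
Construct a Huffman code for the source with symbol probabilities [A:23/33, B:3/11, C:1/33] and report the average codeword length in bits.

Huffman tree construction:
Combine smallest probabilities repeatedly
Resulting codes:
  A: 1 (length 1)
  B: 01 (length 2)
  C: 00 (length 2)
Average length = Σ p(s) × length(s) = 1.3030 bits


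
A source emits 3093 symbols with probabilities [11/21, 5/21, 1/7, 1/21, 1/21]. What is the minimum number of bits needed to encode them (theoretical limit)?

Entropy H = 1.8010 bits/symbol
Minimum bits = H × n = 1.8010 × 3093
= 5570.40 bits


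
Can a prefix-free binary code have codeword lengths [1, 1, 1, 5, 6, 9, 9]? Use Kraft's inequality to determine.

Kraft inequality: Σ 2^(-l_i) ≤ 1 for prefix-free code
Calculating: 2^(-1) + 2^(-1) + 2^(-1) + 2^(-5) + 2^(-6) + 2^(-9) + 2^(-9)
= 0.5 + 0.5 + 0.5 + 0.03125 + 0.015625 + 0.001953125 + 0.001953125
= 1.5508
Since 1.5508 > 1, prefix-free code does not exist


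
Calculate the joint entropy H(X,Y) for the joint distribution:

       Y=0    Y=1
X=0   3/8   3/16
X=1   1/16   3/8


H(X,Y) = -Σ p(x,y) log₂ p(x,y)
  p(0,0)=3/8: -0.3750 × log₂(0.3750) = 0.5306
  p(0,1)=3/16: -0.1875 × log₂(0.1875) = 0.4528
  p(1,0)=1/16: -0.0625 × log₂(0.0625) = 0.2500
  p(1,1)=3/8: -0.3750 × log₂(0.3750) = 0.5306
H(X,Y) = 1.7641 bits


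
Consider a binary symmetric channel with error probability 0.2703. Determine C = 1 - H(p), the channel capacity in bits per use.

For BSC with error probability p:
C = 1 - H(p) where H(p) is binary entropy
H(0.2703) = -0.2703 × log₂(0.2703) - 0.7297 × log₂(0.7297)
H(p) = 0.8419
C = 1 - 0.8419 = 0.1581 bits/use


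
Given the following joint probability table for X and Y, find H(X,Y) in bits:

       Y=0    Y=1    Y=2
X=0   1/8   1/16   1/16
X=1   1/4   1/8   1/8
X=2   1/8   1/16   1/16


H(X,Y) = -Σ p(x,y) log₂ p(x,y)
  p(0,0)=1/8: -0.1250 × log₂(0.1250) = 0.3750
  p(0,1)=1/16: -0.0625 × log₂(0.0625) = 0.2500
  p(0,2)=1/16: -0.0625 × log₂(0.0625) = 0.2500
  p(1,0)=1/4: -0.2500 × log₂(0.2500) = 0.5000
  p(1,1)=1/8: -0.1250 × log₂(0.1250) = 0.3750
  p(1,2)=1/8: -0.1250 × log₂(0.1250) = 0.3750
  p(2,0)=1/8: -0.1250 × log₂(0.1250) = 0.3750
  p(2,1)=1/16: -0.0625 × log₂(0.0625) = 0.2500
  p(2,2)=1/16: -0.0625 × log₂(0.0625) = 0.2500
H(X,Y) = 3.0000 bits


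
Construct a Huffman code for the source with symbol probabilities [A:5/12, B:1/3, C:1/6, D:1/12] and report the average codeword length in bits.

Huffman tree construction:
Combine smallest probabilities repeatedly
Resulting codes:
  A: 0 (length 1)
  B: 11 (length 2)
  C: 101 (length 3)
  D: 100 (length 3)
Average length = Σ p(s) × length(s) = 1.8333 bits


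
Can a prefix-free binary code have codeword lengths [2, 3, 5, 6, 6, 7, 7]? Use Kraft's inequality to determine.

Kraft inequality: Σ 2^(-l_i) ≤ 1 for prefix-free code
Calculating: 2^(-2) + 2^(-3) + 2^(-5) + 2^(-6) + 2^(-6) + 2^(-7) + 2^(-7)
= 0.25 + 0.125 + 0.03125 + 0.015625 + 0.015625 + 0.0078125 + 0.0078125
= 0.4531
Since 0.4531 ≤ 1, prefix-free code exists


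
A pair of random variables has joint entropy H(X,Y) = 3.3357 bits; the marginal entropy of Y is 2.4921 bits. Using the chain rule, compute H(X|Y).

Chain rule: H(X,Y) = H(X|Y) + H(Y)
H(X|Y) = H(X,Y) - H(Y) = 3.3357 - 2.4921 = 0.8436 bits


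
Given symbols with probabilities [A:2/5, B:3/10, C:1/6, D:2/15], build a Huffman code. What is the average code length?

Huffman tree construction:
Combine smallest probabilities repeatedly
Resulting codes:
  A: 0 (length 1)
  B: 10 (length 2)
  C: 111 (length 3)
  D: 110 (length 3)
Average length = Σ p(s) × length(s) = 1.9000 bits


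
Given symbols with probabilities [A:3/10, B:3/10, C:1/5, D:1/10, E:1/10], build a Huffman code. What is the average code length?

Huffman tree construction:
Combine smallest probabilities repeatedly
Resulting codes:
  A: 10 (length 2)
  B: 11 (length 2)
  C: 00 (length 2)
  D: 010 (length 3)
  E: 011 (length 3)
Average length = Σ p(s) × length(s) = 2.2000 bits


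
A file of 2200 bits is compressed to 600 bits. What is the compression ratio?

Compression ratio = Original / Compressed
= 2200 / 600 = 3.67:1


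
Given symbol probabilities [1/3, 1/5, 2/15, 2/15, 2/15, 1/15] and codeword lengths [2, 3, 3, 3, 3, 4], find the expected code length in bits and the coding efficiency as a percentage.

Average length L = Σ p_i × l_i = 2.7333 bits
Entropy H = 2.4159 bits
Efficiency η = H/L × 100% = 88.39%


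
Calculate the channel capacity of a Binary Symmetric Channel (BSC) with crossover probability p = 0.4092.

For BSC with error probability p:
C = 1 - H(p) where H(p) is binary entropy
H(0.4092) = -0.4092 × log₂(0.4092) - 0.5908 × log₂(0.5908)
H(p) = 0.9761
C = 1 - 0.9761 = 0.0239 bits/use


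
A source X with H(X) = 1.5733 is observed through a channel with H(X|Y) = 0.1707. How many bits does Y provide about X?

I(X;Y) = H(X) - H(X|Y)
I(X;Y) = 1.5733 - 0.1707 = 1.4026 bits


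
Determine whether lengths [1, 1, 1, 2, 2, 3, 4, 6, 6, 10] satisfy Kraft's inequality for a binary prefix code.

Kraft inequality: Σ 2^(-l_i) ≤ 1 for prefix-free code
Calculating: 2^(-1) + 2^(-1) + 2^(-1) + 2^(-2) + 2^(-2) + 2^(-3) + 2^(-4) + 2^(-6) + 2^(-6) + 2^(-10)
= 0.5 + 0.5 + 0.5 + 0.25 + 0.25 + 0.125 + 0.0625 + 0.015625 + 0.015625 + 0.0009765625
= 2.2197
Since 2.2197 > 1, prefix-free code does not exist


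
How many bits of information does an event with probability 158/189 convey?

Information content I(x) = -log₂(p(x))
I = -log₂(158/189) = -log₂(0.8360)
I = 0.2585 bits


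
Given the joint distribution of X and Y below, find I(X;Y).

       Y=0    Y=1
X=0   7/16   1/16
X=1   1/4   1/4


H(X) = 1.0000, H(Y) = 0.8960, H(X,Y) = 1.7718
I(X;Y) = H(X) + H(Y) - H(X,Y) = 0.1243 bits


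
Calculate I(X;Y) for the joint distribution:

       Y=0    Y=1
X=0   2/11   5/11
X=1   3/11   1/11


H(X) = 0.9457, H(Y) = 0.9940, H(X,Y) = 1.7899
I(X;Y) = H(X) + H(Y) - H(X,Y) = 0.1498 bits


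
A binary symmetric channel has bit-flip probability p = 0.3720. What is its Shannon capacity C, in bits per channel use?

For BSC with error probability p:
C = 1 - H(p) where H(p) is binary entropy
H(0.3720) = -0.3720 × log₂(0.3720) - 0.6280 × log₂(0.6280)
H(p) = 0.9522
C = 1 - 0.9522 = 0.0478 bits/use


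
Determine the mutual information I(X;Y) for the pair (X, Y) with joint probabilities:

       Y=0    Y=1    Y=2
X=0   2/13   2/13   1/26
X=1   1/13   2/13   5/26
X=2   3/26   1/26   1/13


H(X) = 1.5430, H(Y) = 1.5828, H(X,Y) = 2.9941
I(X;Y) = H(X) + H(Y) - H(X,Y) = 0.1317 bits


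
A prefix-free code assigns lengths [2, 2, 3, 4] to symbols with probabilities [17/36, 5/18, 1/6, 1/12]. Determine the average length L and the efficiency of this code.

Average length L = Σ p_i × l_i = 2.3333 bits
Entropy H = 1.7541 bits
Efficiency η = H/L × 100% = 75.17%


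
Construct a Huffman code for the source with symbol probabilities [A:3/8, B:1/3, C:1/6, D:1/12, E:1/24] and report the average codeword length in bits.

Huffman tree construction:
Combine smallest probabilities repeatedly
Resulting codes:
  A: 0 (length 1)
  B: 11 (length 2)
  C: 101 (length 3)
  D: 1001 (length 4)
  E: 1000 (length 4)
Average length = Σ p(s) × length(s) = 2.0417 bits


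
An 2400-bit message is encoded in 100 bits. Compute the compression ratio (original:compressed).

Compression ratio = Original / Compressed
= 2400 / 100 = 24.00:1


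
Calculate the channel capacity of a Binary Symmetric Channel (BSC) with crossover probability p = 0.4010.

For BSC with error probability p:
C = 1 - H(p) where H(p) is binary entropy
H(0.4010) = -0.4010 × log₂(0.4010) - 0.5990 × log₂(0.5990)
H(p) = 0.9715
C = 1 - 0.9715 = 0.0285 bits/use


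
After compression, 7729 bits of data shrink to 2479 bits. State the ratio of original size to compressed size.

Compression ratio = Original / Compressed
= 7729 / 2479 = 3.12:1


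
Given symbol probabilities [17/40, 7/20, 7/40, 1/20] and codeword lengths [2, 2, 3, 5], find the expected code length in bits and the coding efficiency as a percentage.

Average length L = Σ p_i × l_i = 2.3250 bits
Entropy H = 1.7109 bits
Efficiency η = H/L × 100% = 73.59%


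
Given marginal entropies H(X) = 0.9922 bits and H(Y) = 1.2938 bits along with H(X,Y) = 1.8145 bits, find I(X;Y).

I(X;Y) = H(X) + H(Y) - H(X,Y)
I(X;Y) = 0.9922 + 1.2938 - 1.8145 = 0.4715 bits


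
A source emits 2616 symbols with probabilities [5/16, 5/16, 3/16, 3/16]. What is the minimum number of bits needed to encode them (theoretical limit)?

Entropy H = 1.9544 bits/symbol
Minimum bits = H × n = 1.9544 × 2616
= 5112.80 bits


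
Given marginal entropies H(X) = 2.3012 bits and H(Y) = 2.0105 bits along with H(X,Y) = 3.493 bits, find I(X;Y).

I(X;Y) = H(X) + H(Y) - H(X,Y)
I(X;Y) = 2.3012 + 2.0105 - 3.493 = 0.8187 bits


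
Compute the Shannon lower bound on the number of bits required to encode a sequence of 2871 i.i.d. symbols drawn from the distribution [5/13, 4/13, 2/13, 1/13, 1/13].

Entropy H = 2.0382 bits/symbol
Minimum bits = H × n = 2.0382 × 2871
= 5851.56 bits


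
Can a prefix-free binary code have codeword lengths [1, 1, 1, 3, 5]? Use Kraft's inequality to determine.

Kraft inequality: Σ 2^(-l_i) ≤ 1 for prefix-free code
Calculating: 2^(-1) + 2^(-1) + 2^(-1) + 2^(-3) + 2^(-5)
= 0.5 + 0.5 + 0.5 + 0.125 + 0.03125
= 1.6562
Since 1.6562 > 1, prefix-free code does not exist


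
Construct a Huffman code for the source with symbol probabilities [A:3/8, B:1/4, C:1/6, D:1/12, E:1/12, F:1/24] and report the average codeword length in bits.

Huffman tree construction:
Combine smallest probabilities repeatedly
Resulting codes:
  A: 11 (length 2)
  B: 10 (length 2)
  C: 00 (length 2)
  D: 0111 (length 4)
  E: 010 (length 3)
  F: 0110 (length 4)
Average length = Σ p(s) × length(s) = 2.3333 bits


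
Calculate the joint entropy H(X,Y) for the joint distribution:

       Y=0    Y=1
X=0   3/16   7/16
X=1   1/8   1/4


H(X,Y) = -Σ p(x,y) log₂ p(x,y)
  p(0,0)=3/16: -0.1875 × log₂(0.1875) = 0.4528
  p(0,1)=7/16: -0.4375 × log₂(0.4375) = 0.5218
  p(1,0)=1/8: -0.1250 × log₂(0.1250) = 0.3750
  p(1,1)=1/4: -0.2500 × log₂(0.2500) = 0.5000
H(X,Y) = 1.8496 bits


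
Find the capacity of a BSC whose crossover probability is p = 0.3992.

For BSC with error probability p:
C = 1 - H(p) where H(p) is binary entropy
H(0.3992) = -0.3992 × log₂(0.3992) - 0.6008 × log₂(0.6008)
H(p) = 0.9705
C = 1 - 0.9705 = 0.0295 bits/use


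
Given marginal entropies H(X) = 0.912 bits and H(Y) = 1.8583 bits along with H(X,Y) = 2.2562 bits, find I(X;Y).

I(X;Y) = H(X) + H(Y) - H(X,Y)
I(X;Y) = 0.912 + 1.8583 - 2.2562 = 0.5141 bits


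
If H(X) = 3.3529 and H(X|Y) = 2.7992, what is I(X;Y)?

I(X;Y) = H(X) - H(X|Y)
I(X;Y) = 3.3529 - 2.7992 = 0.5537 bits


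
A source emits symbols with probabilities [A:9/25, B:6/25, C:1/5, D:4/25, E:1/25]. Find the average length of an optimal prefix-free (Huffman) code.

Huffman tree construction:
Combine smallest probabilities repeatedly
Resulting codes:
  A: 11 (length 2)
  B: 10 (length 2)
  C: 00 (length 2)
  D: 011 (length 3)
  E: 010 (length 3)
Average length = Σ p(s) × length(s) = 2.2000 bits


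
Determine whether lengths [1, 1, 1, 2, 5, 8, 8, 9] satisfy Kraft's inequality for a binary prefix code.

Kraft inequality: Σ 2^(-l_i) ≤ 1 for prefix-free code
Calculating: 2^(-1) + 2^(-1) + 2^(-1) + 2^(-2) + 2^(-5) + 2^(-8) + 2^(-8) + 2^(-9)
= 0.5 + 0.5 + 0.5 + 0.25 + 0.03125 + 0.00390625 + 0.00390625 + 0.001953125
= 1.7910
Since 1.7910 > 1, prefix-free code does not exist


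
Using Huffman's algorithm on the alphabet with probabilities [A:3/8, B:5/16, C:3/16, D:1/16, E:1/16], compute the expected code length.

Huffman tree construction:
Combine smallest probabilities repeatedly
Resulting codes:
  A: 0 (length 1)
  B: 10 (length 2)
  C: 111 (length 3)
  D: 1100 (length 4)
  E: 1101 (length 4)
Average length = Σ p(s) × length(s) = 2.0625 bits


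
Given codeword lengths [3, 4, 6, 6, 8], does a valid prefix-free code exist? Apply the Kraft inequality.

Kraft inequality: Σ 2^(-l_i) ≤ 1 for prefix-free code
Calculating: 2^(-3) + 2^(-4) + 2^(-6) + 2^(-6) + 2^(-8)
= 0.125 + 0.0625 + 0.015625 + 0.015625 + 0.00390625
= 0.2227
Since 0.2227 ≤ 1, prefix-free code exists


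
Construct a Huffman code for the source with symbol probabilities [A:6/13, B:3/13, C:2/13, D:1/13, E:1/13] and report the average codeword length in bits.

Huffman tree construction:
Combine smallest probabilities repeatedly
Resulting codes:
  A: 0 (length 1)
  B: 10 (length 2)
  C: 110 (length 3)
  D: 1110 (length 4)
  E: 1111 (length 4)
Average length = Σ p(s) × length(s) = 2.0000 bits


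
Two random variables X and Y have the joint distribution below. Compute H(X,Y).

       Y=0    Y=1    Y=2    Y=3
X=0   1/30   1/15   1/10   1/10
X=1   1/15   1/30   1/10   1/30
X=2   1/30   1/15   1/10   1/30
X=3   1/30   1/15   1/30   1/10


H(X,Y) = -Σ p(x,y) log₂ p(x,y)
  p(0,0)=1/30: -0.0333 × log₂(0.0333) = 0.1636
  p(0,1)=1/15: -0.0667 × log₂(0.0667) = 0.2605
  p(0,2)=1/10: -0.1000 × log₂(0.1000) = 0.3322
  p(0,3)=1/10: -0.1000 × log₂(0.1000) = 0.3322
  p(1,0)=1/15: -0.0667 × log₂(0.0667) = 0.2605
  p(1,1)=1/30: -0.0333 × log₂(0.0333) = 0.1636
  p(1,2)=1/10: -0.1000 × log₂(0.1000) = 0.3322
  p(1,3)=1/30: -0.0333 × log₂(0.0333) = 0.1636
  p(2,0)=1/30: -0.0333 × log₂(0.0333) = 0.1636
  p(2,1)=1/15: -0.0667 × log₂(0.0667) = 0.2605
  p(2,2)=1/10: -0.1000 × log₂(0.1000) = 0.3322
  p(2,3)=1/30: -0.0333 × log₂(0.0333) = 0.1636
  p(3,0)=1/30: -0.0333 × log₂(0.0333) = 0.1636
  p(3,1)=1/15: -0.0667 × log₂(0.0667) = 0.2605
  p(3,2)=1/30: -0.0333 × log₂(0.0333) = 0.1636
  p(3,3)=1/10: -0.1000 × log₂(0.1000) = 0.3322
H(X,Y) = 3.8477 bits


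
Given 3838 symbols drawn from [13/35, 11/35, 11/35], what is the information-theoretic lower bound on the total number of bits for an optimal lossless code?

Entropy H = 1.5803 bits/symbol
Minimum bits = H × n = 1.5803 × 3838
= 6065.32 bits


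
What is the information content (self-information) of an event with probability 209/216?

Information content I(x) = -log₂(p(x))
I = -log₂(209/216) = -log₂(0.9676)
I = 0.0475 bits


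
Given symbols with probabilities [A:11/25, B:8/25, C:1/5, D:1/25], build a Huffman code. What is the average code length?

Huffman tree construction:
Combine smallest probabilities repeatedly
Resulting codes:
  A: 0 (length 1)
  B: 11 (length 2)
  C: 101 (length 3)
  D: 100 (length 3)
Average length = Σ p(s) × length(s) = 1.8000 bits


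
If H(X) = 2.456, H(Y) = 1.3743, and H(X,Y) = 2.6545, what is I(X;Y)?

I(X;Y) = H(X) + H(Y) - H(X,Y)
I(X;Y) = 2.456 + 1.3743 - 2.6545 = 1.1758 bits


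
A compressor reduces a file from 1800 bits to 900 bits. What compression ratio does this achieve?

Compression ratio = Original / Compressed
= 1800 / 900 = 2.00:1


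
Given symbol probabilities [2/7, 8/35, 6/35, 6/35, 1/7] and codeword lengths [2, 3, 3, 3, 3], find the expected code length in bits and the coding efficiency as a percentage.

Average length L = Σ p_i × l_i = 2.7143 bits
Entropy H = 2.2765 bits
Efficiency η = H/L × 100% = 83.87%


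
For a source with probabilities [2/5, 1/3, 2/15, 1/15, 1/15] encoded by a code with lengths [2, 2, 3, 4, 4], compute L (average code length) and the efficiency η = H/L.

Average length L = Σ p_i × l_i = 2.4000 bits
Entropy H = 1.9656 bits
Efficiency η = H/L × 100% = 81.90%


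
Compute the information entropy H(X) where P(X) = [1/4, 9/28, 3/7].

H(X) = -Σ p(x) log₂ p(x)
  -1/4 × log₂(1/4) = 0.5000
  -9/28 × log₂(9/28) = 0.5263
  -3/7 × log₂(3/7) = 0.5239
H(X) = 1.5502 bits


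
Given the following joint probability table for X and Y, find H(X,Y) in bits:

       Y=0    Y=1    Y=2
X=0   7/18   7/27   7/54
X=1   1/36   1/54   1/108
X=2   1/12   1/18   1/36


H(X,Y) = -Σ p(x,y) log₂ p(x,y)
  p(0,0)=7/18: -0.3889 × log₂(0.3889) = 0.5299
  p(0,1)=7/27: -0.2593 × log₂(0.2593) = 0.5049
  p(0,2)=7/54: -0.1296 × log₂(0.1296) = 0.3821
  p(1,0)=1/36: -0.0278 × log₂(0.0278) = 0.1436
  p(1,1)=1/54: -0.0185 × log₂(0.0185) = 0.1066
  p(1,2)=1/108: -0.0093 × log₂(0.0093) = 0.0625
  p(2,0)=1/12: -0.0833 × log₂(0.0833) = 0.2987
  p(2,1)=1/18: -0.0556 × log₂(0.0556) = 0.2317
  p(2,2)=1/36: -0.0278 × log₂(0.0278) = 0.1436
H(X,Y) = 2.4036 bits


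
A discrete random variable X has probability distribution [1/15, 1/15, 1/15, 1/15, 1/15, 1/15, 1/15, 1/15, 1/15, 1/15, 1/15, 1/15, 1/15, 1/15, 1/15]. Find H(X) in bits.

H(X) = -Σ p(x) log₂ p(x)
  -1/15 × log₂(1/15) = 0.2605
  -1/15 × log₂(1/15) = 0.2605
  -1/15 × log₂(1/15) = 0.2605
  -1/15 × log₂(1/15) = 0.2605
  -1/15 × log₂(1/15) = 0.2605
  -1/15 × log₂(1/15) = 0.2605
  -1/15 × log₂(1/15) = 0.2605
  -1/15 × log₂(1/15) = 0.2605
  -1/15 × log₂(1/15) = 0.2605
  -1/15 × log₂(1/15) = 0.2605
  -1/15 × log₂(1/15) = 0.2605
  -1/15 × log₂(1/15) = 0.2605
  -1/15 × log₂(1/15) = 0.2605
  -1/15 × log₂(1/15) = 0.2605
  -1/15 × log₂(1/15) = 0.2605
H(X) = 3.9069 bits


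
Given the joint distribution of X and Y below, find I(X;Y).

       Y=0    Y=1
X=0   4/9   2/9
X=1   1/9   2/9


H(X) = 0.9183, H(Y) = 0.9911, H(X,Y) = 1.8366
I(X;Y) = H(X) + H(Y) - H(X,Y) = 0.0728 bits


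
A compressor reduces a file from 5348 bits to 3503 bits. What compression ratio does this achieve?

Compression ratio = Original / Compressed
= 5348 / 3503 = 1.53:1


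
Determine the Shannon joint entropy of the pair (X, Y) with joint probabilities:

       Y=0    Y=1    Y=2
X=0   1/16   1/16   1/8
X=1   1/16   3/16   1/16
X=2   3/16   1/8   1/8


H(X,Y) = -Σ p(x,y) log₂ p(x,y)
  p(0,0)=1/16: -0.0625 × log₂(0.0625) = 0.2500
  p(0,1)=1/16: -0.0625 × log₂(0.0625) = 0.2500
  p(0,2)=1/8: -0.1250 × log₂(0.1250) = 0.3750
  p(1,0)=1/16: -0.0625 × log₂(0.0625) = 0.2500
  p(1,1)=3/16: -0.1875 × log₂(0.1875) = 0.4528
  p(1,2)=1/16: -0.0625 × log₂(0.0625) = 0.2500
  p(2,0)=3/16: -0.1875 × log₂(0.1875) = 0.4528
  p(2,1)=1/8: -0.1250 × log₂(0.1250) = 0.3750
  p(2,2)=1/8: -0.1250 × log₂(0.1250) = 0.3750
H(X,Y) = 3.0306 bits


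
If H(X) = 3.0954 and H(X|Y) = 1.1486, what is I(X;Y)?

I(X;Y) = H(X) - H(X|Y)
I(X;Y) = 3.0954 - 1.1486 = 1.9468 bits


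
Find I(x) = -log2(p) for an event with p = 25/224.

Information content I(x) = -log₂(p(x))
I = -log₂(25/224) = -log₂(0.1116)
I = 3.1635 bits


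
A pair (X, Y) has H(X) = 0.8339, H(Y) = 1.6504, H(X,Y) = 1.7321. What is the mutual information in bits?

I(X;Y) = H(X) + H(Y) - H(X,Y)
I(X;Y) = 0.8339 + 1.6504 - 1.7321 = 0.7522 bits


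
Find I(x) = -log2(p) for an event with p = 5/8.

Information content I(x) = -log₂(p(x))
I = -log₂(5/8) = -log₂(0.6250)
I = 0.6781 bits


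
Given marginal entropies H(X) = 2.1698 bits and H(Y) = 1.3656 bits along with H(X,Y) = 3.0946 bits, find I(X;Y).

I(X;Y) = H(X) + H(Y) - H(X,Y)
I(X;Y) = 2.1698 + 1.3656 - 3.0946 = 0.4408 bits


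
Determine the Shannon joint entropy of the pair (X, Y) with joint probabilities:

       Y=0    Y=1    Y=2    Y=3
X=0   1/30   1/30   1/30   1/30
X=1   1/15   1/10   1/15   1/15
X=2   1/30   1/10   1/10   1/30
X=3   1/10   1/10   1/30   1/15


H(X,Y) = -Σ p(x,y) log₂ p(x,y)
  p(0,0)=1/30: -0.0333 × log₂(0.0333) = 0.1636
  p(0,1)=1/30: -0.0333 × log₂(0.0333) = 0.1636
  p(0,2)=1/30: -0.0333 × log₂(0.0333) = 0.1636
  p(0,3)=1/30: -0.0333 × log₂(0.0333) = 0.1636
  p(1,0)=1/15: -0.0667 × log₂(0.0667) = 0.2605
  p(1,1)=1/10: -0.1000 × log₂(0.1000) = 0.3322
  p(1,2)=1/15: -0.0667 × log₂(0.0667) = 0.2605
  p(1,3)=1/15: -0.0667 × log₂(0.0667) = 0.2605
  p(2,0)=1/30: -0.0333 × log₂(0.0333) = 0.1636
  p(2,1)=1/10: -0.1000 × log₂(0.1000) = 0.3322
  p(2,2)=1/10: -0.1000 × log₂(0.1000) = 0.3322
  p(2,3)=1/30: -0.0333 × log₂(0.0333) = 0.1636
  p(3,0)=1/10: -0.1000 × log₂(0.1000) = 0.3322
  p(3,1)=1/10: -0.1000 × log₂(0.1000) = 0.3322
  p(3,2)=1/30: -0.0333 × log₂(0.0333) = 0.1636
  p(3,3)=1/15: -0.0667 × log₂(0.0667) = 0.2605
H(X,Y) = 3.8477 bits


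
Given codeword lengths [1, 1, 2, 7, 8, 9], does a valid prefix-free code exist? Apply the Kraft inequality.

Kraft inequality: Σ 2^(-l_i) ≤ 1 for prefix-free code
Calculating: 2^(-1) + 2^(-1) + 2^(-2) + 2^(-7) + 2^(-8) + 2^(-9)
= 0.5 + 0.5 + 0.25 + 0.0078125 + 0.00390625 + 0.001953125
= 1.2637
Since 1.2637 > 1, prefix-free code does not exist


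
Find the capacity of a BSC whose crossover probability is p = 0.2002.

For BSC with error probability p:
C = 1 - H(p) where H(p) is binary entropy
H(0.2002) = -0.2002 × log₂(0.2002) - 0.7998 × log₂(0.7998)
H(p) = 0.7223
C = 1 - 0.7223 = 0.2777 bits/use


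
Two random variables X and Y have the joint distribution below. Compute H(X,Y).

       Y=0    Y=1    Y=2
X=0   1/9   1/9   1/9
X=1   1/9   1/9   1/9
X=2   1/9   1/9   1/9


H(X,Y) = -Σ p(x,y) log₂ p(x,y)
  p(0,0)=1/9: -0.1111 × log₂(0.1111) = 0.3522
  p(0,1)=1/9: -0.1111 × log₂(0.1111) = 0.3522
  p(0,2)=1/9: -0.1111 × log₂(0.1111) = 0.3522
  p(1,0)=1/9: -0.1111 × log₂(0.1111) = 0.3522
  p(1,1)=1/9: -0.1111 × log₂(0.1111) = 0.3522
  p(1,2)=1/9: -0.1111 × log₂(0.1111) = 0.3522
  p(2,0)=1/9: -0.1111 × log₂(0.1111) = 0.3522
  p(2,1)=1/9: -0.1111 × log₂(0.1111) = 0.3522
  p(2,2)=1/9: -0.1111 × log₂(0.1111) = 0.3522
H(X,Y) = 3.1699 bits


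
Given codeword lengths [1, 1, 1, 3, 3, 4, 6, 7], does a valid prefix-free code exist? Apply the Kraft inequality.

Kraft inequality: Σ 2^(-l_i) ≤ 1 for prefix-free code
Calculating: 2^(-1) + 2^(-1) + 2^(-1) + 2^(-3) + 2^(-3) + 2^(-4) + 2^(-6) + 2^(-7)
= 0.5 + 0.5 + 0.5 + 0.125 + 0.125 + 0.0625 + 0.015625 + 0.0078125
= 1.8359
Since 1.8359 > 1, prefix-free code does not exist


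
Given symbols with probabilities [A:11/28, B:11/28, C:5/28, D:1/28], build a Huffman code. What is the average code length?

Huffman tree construction:
Combine smallest probabilities repeatedly
Resulting codes:
  A: 11 (length 2)
  B: 0 (length 1)
  C: 101 (length 3)
  D: 100 (length 3)
Average length = Σ p(s) × length(s) = 1.8214 bits


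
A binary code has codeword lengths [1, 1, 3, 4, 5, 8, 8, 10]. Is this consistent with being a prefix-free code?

Kraft inequality: Σ 2^(-l_i) ≤ 1 for prefix-free code
Calculating: 2^(-1) + 2^(-1) + 2^(-3) + 2^(-4) + 2^(-5) + 2^(-8) + 2^(-8) + 2^(-10)
= 0.5 + 0.5 + 0.125 + 0.0625 + 0.03125 + 0.00390625 + 0.00390625 + 0.0009765625
= 1.2275
Since 1.2275 > 1, prefix-free code does not exist


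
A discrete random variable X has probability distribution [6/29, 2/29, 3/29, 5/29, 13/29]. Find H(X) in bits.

H(X) = -Σ p(x) log₂ p(x)
  -6/29 × log₂(6/29) = 0.4703
  -2/29 × log₂(2/29) = 0.2661
  -3/29 × log₂(3/29) = 0.3386
  -5/29 × log₂(5/29) = 0.4373
  -13/29 × log₂(13/29) = 0.5189
H(X) = 2.0311 bits


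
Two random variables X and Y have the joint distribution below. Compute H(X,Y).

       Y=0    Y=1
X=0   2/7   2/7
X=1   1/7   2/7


H(X,Y) = -Σ p(x,y) log₂ p(x,y)
  p(0,0)=2/7: -0.2857 × log₂(0.2857) = 0.5164
  p(0,1)=2/7: -0.2857 × log₂(0.2857) = 0.5164
  p(1,0)=1/7: -0.1429 × log₂(0.1429) = 0.4011
  p(1,1)=2/7: -0.2857 × log₂(0.2857) = 0.5164
H(X,Y) = 1.9502 bits


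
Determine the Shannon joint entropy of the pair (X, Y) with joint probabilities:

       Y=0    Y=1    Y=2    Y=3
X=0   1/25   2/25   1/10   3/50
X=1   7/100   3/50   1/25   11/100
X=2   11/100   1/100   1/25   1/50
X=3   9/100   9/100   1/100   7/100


H(X,Y) = -Σ p(x,y) log₂ p(x,y)
  p(0,0)=1/25: -0.0400 × log₂(0.0400) = 0.1858
  p(0,1)=2/25: -0.0800 × log₂(0.0800) = 0.2915
  p(0,2)=1/10: -0.1000 × log₂(0.1000) = 0.3322
  p(0,3)=3/50: -0.0600 × log₂(0.0600) = 0.2435
  p(1,0)=7/100: -0.0700 × log₂(0.0700) = 0.2686
  p(1,1)=3/50: -0.0600 × log₂(0.0600) = 0.2435
  p(1,2)=1/25: -0.0400 × log₂(0.0400) = 0.1858
  p(1,3)=11/100: -0.1100 × log₂(0.1100) = 0.3503
  p(2,0)=11/100: -0.1100 × log₂(0.1100) = 0.3503
  p(2,1)=1/100: -0.0100 × log₂(0.0100) = 0.0664
  p(2,2)=1/25: -0.0400 × log₂(0.0400) = 0.1858
  p(2,3)=1/50: -0.0200 × log₂(0.0200) = 0.1129
  p(3,0)=9/100: -0.0900 × log₂(0.0900) = 0.3127
  p(3,1)=9/100: -0.0900 × log₂(0.0900) = 0.3127
  p(3,2)=1/100: -0.0100 × log₂(0.0100) = 0.0664
  p(3,3)=7/100: -0.0700 × log₂(0.0700) = 0.2686
H(X,Y) = 3.7768 bits


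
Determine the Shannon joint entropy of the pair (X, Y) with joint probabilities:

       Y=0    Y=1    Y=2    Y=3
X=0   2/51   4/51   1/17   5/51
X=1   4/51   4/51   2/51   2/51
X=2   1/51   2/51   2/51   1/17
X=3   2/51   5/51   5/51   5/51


H(X,Y) = -Σ p(x,y) log₂ p(x,y)
  p(0,0)=2/51: -0.0392 × log₂(0.0392) = 0.1832
  p(0,1)=4/51: -0.0784 × log₂(0.0784) = 0.2880
  p(0,2)=1/17: -0.0588 × log₂(0.0588) = 0.2404
  p(0,3)=5/51: -0.0980 × log₂(0.0980) = 0.3285
  p(1,0)=4/51: -0.0784 × log₂(0.0784) = 0.2880
  p(1,1)=4/51: -0.0784 × log₂(0.0784) = 0.2880
  p(1,2)=2/51: -0.0392 × log₂(0.0392) = 0.1832
  p(1,3)=2/51: -0.0392 × log₂(0.0392) = 0.1832
  p(2,0)=1/51: -0.0196 × log₂(0.0196) = 0.1112
  p(2,1)=2/51: -0.0392 × log₂(0.0392) = 0.1832
  p(2,2)=2/51: -0.0392 × log₂(0.0392) = 0.1832
  p(2,3)=1/17: -0.0588 × log₂(0.0588) = 0.2404
  p(3,0)=2/51: -0.0392 × log₂(0.0392) = 0.1832
  p(3,1)=5/51: -0.0980 × log₂(0.0980) = 0.3285
  p(3,2)=5/51: -0.0980 × log₂(0.0980) = 0.3285
  p(3,3)=5/51: -0.0980 × log₂(0.0980) = 0.3285
H(X,Y) = 3.8695 bits
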